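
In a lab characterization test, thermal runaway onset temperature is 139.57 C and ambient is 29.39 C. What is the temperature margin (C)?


margin = T_onset - T_ambient = 139.57 - 29.39 = 110.18 C

110.18 C


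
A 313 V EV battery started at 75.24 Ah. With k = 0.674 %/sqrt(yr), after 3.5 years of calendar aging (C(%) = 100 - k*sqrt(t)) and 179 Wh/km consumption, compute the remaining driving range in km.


Step 1: capacity retention = 100 - 0.674 * sqrt(3.5) = 100 - 0.674 * 1.8708 = 98.739%
Step 2: C_now = 75.24 * 98.739/100 = 74.291 Ah
Step 3: E_pack = V * C_now = 313 * 74.291 = 23253 Wh
Step 4: range = E_pack / consumption = 23253 / 179 = 129.9 km

129.9 km


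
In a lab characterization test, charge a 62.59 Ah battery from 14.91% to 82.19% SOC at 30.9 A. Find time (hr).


delta_Ah = 62.59 * (82.19 - 14.91) / 100 = 42.111 Ah
t = delta_Ah / I = 42.111 / 30.9 = 1.363 hr

1.363 hr


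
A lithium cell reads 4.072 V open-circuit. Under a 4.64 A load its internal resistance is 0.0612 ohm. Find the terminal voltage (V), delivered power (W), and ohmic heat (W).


Step 1: V_terminal = OCV - I*R = 4.072 - 4.64 * 0.0612 = 3.788 V
Step 2: P_out = V_terminal * I = 3.788 * 4.64 = 17.58 W
Step 3: Q = I^2 * R = 4.64^2 * 0.0612 = 1.318 W

V=3.788 V, P=17.58 W, Q=1.318 W


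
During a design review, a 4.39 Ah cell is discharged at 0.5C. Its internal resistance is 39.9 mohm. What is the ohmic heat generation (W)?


Convert: R = 39.9 mohm = 0.0399 ohm
Step 1: I = C_rate * capacity = 0.5 * 4.39 = 2.195 A
Step 2: Q = I^2 * R = 2.195^2 * 0.0399 = 4.818 * 0.0399 = 0.1922 W

0.1922 W


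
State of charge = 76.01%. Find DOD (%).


Complement of SOC: DOD = 100% - 76.01% = 23.99%

23.99%


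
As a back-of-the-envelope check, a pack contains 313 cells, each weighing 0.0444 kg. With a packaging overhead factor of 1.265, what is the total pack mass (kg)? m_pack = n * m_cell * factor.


Cell mass sum = 313 * 0.0444 = 13.897 kg
With overhead 1.265: m_pack = 13.897 * 1.265 = 17.58 kg

17.58 kg


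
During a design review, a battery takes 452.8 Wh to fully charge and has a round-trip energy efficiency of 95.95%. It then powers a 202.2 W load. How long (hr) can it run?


Step 1: E_discharge = eta/100 * E_charge = 95.95/100 * 452.8 = 434.46 Wh
Step 2: t = E_discharge / P = 434.46 / 202.2 = 2.149 hr

2.149 hr


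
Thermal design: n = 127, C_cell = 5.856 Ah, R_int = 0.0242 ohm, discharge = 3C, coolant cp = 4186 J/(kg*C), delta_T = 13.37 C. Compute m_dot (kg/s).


Step 1: I = 3 * 5.856 = 17.568 A
Step 2: Q_cell = I^2 * R = 17.568^2 * 0.0242 = 7.469 W
Step 3: Q_total = 127 * 7.469 = 948.56 W
Step 4: m_dot = Q_total / (cp * dT) = 948.56 / (4186 * 13.37) = 0.01695 kg/s

0.01695 kg/s


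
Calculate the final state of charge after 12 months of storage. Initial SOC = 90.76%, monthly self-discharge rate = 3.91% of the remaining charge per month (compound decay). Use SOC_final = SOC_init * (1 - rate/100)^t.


Monthly retention factor = 1 - 3.91/100 = 0.9609
Over 12 months: factor^12 = 0.61964
SOC_final = 90.76 * 0.61964 = 56.24%

56.24%


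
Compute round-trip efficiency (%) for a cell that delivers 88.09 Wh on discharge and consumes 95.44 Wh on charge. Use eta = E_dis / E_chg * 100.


Round-trip efficiency = 88.09/95.44 * 100% = 92.30%

92.30%


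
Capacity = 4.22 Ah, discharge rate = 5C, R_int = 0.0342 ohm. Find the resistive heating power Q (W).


Step 1: I = C_rate * capacity = 5 * 4.22 = 21.1 A
Step 2: Q = I^2 * R = 21.1^2 * 0.0342 = 445.21 * 0.0342 = 15.23 W

15.23 W


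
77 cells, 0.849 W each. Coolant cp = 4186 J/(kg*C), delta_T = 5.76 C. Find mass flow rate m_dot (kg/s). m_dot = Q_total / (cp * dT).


Q_total = 77 * 0.849 = 65.373 W
m_dot = Q_total / (cp * dT) = 65.373 / (4186 * 5.76) = 0.002711 kg/s

0.002711 kg/s


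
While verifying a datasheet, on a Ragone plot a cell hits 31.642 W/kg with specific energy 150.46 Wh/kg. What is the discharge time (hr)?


t = E / P = 150.46 / 31.642 = 4.755 hr

4.755 hr


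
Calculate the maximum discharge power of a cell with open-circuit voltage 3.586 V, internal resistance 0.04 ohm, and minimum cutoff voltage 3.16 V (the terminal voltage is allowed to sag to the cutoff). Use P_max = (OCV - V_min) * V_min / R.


P_max = (OCV - V_min) * V_min / R = (3.586 - 3.16) * 3.16 / 0.04 = 0.426 * 3.16 / 0.04 = 33.65 W

33.65 W


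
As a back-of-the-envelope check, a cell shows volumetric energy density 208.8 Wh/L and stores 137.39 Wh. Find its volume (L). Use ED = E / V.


V = E / ED = 137.39 / 208.8 = 0.6580 L

0.6580 L


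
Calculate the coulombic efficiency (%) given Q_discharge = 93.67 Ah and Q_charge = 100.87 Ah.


Coulombic efficiency = 93.67/100.87 * 100% = 92.86%

92.86%


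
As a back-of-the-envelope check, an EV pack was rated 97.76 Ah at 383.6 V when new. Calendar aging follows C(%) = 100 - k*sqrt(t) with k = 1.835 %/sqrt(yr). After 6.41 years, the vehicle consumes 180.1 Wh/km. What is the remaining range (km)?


Step 1: capacity retention = 100 - 1.835 * sqrt(6.41) = 100 - 1.835 * 2.5318 = 95.354%
Step 2: C_now = 97.76 * 95.354/100 = 93.218 Ah
Step 3: E_pack = V * C_now = 383.6 * 93.218 = 35758 Wh
Step 4: range = E_pack / consumption = 35758 / 180.1 = 198.5 km

198.5 km


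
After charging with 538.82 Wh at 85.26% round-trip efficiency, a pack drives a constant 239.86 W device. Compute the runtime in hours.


Step 1: E_discharge = eta/100 * E_charge = 85.26/100 * 538.82 = 459.4 Wh
Step 2: t = E_discharge / P = 459.4 / 239.86 = 1.915 hr

1.915 hr


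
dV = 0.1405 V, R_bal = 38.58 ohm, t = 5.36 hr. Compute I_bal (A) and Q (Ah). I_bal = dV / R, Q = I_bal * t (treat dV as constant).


I_bal = dV / R = 0.1405 / 38.58 = 0.0036418 A
Q = I_bal * t = 0.0036418 * 5.36 = 0.01952 Ah

I=0.0036418 A, Q=0.01952 Ah


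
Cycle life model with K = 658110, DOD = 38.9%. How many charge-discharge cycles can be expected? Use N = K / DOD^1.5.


DOD^1.5 = 242.62
N = K / DOD^1.5 = 658110 / 242.62 = 2713

2713 cycles


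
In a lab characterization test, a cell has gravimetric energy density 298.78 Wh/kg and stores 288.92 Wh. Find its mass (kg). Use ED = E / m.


m = E / ED = 288.92 / 298.78 = 0.9670 kg

0.9670 kg


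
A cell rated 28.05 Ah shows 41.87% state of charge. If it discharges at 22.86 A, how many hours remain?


Step 1: remaining = SOC/100 * C_total = 41.87/100 * 28.05 = 11.745 Ah
Step 2: t = remaining / I = 11.745 / 22.86 = 0.5138 hr

0.5138 hr


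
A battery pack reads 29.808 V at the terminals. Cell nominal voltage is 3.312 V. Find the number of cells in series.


Rearranging: n = V_pack / V_cell = 29.808 / 3.312 = 9 cells

9


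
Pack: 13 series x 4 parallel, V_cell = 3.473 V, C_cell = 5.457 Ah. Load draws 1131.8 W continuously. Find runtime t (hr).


Step 1: E_pack = Ns * V_cell * Np * C_cell = 13 * 3.473 * 4 * 5.457 = 985.51 Wh
Step 2: t = E_pack / P = 985.51 / 1131.8 = 0.8707 hr

0.8707 hr


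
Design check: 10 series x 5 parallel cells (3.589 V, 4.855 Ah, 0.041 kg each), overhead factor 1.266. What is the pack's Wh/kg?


Step 1: V_pack = 10 * 3.589 = 35.89 V
Step 2: C_pack = 5 * 4.855 = 24.275 Ah
Step 3: E_pack = V_pack * C_pack = 35.89 * 24.275 = 871.23 Wh
Step 4: m_pack = 10 * 5 * 0.041 * 1.266 = 2.5953 kg
Step 5: ED = E_pack / m_pack = 871.23 / 2.5953 = 335.7 Wh/kg

335.7 Wh/kg


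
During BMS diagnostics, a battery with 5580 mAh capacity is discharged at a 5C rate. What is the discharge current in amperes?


Convert: capacity = 5580 mAh = 5.58 Ah
I = C_rate * capacity = 5 * 5.58 = 27.9 A

27.9 A


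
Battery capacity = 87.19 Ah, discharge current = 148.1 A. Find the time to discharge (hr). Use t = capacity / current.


Runtime = 87.19 Ah / 148.1 A = 0.5887 hr

0.5887 hr


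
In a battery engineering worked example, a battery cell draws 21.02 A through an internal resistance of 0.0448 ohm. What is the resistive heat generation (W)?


I^2 = 441.84
Q = 441.84 * 0.0448 = 19.79 W

19.79 W


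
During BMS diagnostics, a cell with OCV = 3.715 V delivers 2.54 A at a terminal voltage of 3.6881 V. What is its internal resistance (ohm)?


R = (OCV - V) / I = (3.715 - 3.6881) / 2.54 = 0.01059 ohm

0.01059 ohm


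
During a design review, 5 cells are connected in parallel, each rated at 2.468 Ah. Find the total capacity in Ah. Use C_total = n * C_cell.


C_total = 5 * 2.468 = 12.34 Ah

12.34 Ah


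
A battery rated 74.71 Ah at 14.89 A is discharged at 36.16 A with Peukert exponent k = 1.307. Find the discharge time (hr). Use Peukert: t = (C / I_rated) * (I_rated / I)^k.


t_rated = C / I_rated = 74.71 / 14.89 = 5.0175 hr
(I_rated/I)^k = (0.41178)^1.307 = 0.31359
t = t_rated * (I_rated/I)^k = 5.0175 * 0.31359 = 1.573 hr

1.573 hr


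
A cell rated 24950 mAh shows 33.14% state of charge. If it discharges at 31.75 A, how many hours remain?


Convert: C_total = 24950 mAh = 24.95 Ah
Step 1: remaining = SOC/100 * C_total = 33.14/100 * 24.95 = 8.2684 Ah
Step 2: t = remaining / I = 8.2684 / 31.75 = 0.2604 hr

0.2604 hr


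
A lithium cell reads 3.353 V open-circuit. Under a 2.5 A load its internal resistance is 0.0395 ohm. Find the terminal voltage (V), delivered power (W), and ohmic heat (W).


Step 1: V_terminal = OCV - I*R = 3.353 - 2.5 * 0.0395 = 3.2543 V
Step 2: P_out = V_terminal * I = 3.2543 * 2.5 = 8.136 W
Step 3: Q = I^2 * R = 2.5^2 * 0.0395 = 0.2469 W

V=3.2543 V, P=8.136 W, Q=0.2469 W


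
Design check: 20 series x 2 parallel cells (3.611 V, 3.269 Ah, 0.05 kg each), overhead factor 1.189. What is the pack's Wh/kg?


Step 1: V_pack = 20 * 3.611 = 72.22 V
Step 2: C_pack = 2 * 3.269 = 6.538 Ah
Step 3: E_pack = V_pack * C_pack = 72.22 * 6.538 = 472.17 Wh
Step 4: m_pack = 20 * 2 * 0.05 * 1.189 = 2.378 kg
Step 5: ED = E_pack / m_pack = 472.17 / 2.378 = 198.6 Wh/kg

198.6 Wh/kg


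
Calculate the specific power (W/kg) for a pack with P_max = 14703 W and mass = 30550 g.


Convert: m = 30550 g = 30.55 kg
SP = P / m = 14703 / 30.55 = 481.3 W/kg

481.3 W/kg


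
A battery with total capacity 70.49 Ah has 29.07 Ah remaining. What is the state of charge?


SOC = (remaining / total) * 100 = (29.07 / 70.49) * 100 = 41.24%

41.24%


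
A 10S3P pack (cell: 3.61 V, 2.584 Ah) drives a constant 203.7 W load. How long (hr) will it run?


Step 1: E_pack = Ns * V_cell * Np * C_cell = 10 * 3.61 * 3 * 2.584 = 279.85 Wh
Step 2: t = E_pack / P = 279.85 / 203.7 = 1.374 hr

1.374 hr


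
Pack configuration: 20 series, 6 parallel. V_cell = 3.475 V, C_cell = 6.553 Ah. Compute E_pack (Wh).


V_pack = 20 * 3.475 = 69.5 V
C_pack = 6 * 6.553 = 39.318 Ah
E = V_pack * C_pack = 69.5 * 39.318 = 2733 Wh

2733 Wh


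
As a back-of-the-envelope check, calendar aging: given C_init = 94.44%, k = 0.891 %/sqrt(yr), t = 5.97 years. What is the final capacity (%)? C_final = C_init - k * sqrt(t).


sqrt(t) = sqrt(5.97) = 2.4434
C_final = 94.44 - 0.891 * 2.4434 = 92.26%

92.26%


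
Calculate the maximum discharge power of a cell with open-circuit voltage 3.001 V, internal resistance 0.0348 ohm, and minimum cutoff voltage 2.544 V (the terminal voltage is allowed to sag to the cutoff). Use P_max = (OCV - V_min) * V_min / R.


P_max = (OCV - V_min) * V_min / R = (3.001 - 2.544) * 2.544 / 0.0348 = 0.457 * 2.544 / 0.0348 = 33.41 W

33.41 W


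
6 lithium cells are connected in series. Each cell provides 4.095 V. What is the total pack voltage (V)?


V_pack = n * V_cell = 6 * 4.095 = 24.57 V

24.57 V


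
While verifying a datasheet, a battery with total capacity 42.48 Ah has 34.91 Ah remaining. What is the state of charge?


SOC = (remaining / total) * 100 = (34.91 / 42.48) * 100 = 82.18%

82.18%


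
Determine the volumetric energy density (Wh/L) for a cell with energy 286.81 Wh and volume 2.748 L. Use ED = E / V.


ED = E / V = 286.81 / 2.748 = 104.4 Wh/L

104.4 Wh/L


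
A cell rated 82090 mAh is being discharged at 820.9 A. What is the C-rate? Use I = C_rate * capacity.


Convert: capacity = 82090 mAh = 82.09 Ah
Rearranging: C_rate = 820.9 / 82.09 = 10C

10C


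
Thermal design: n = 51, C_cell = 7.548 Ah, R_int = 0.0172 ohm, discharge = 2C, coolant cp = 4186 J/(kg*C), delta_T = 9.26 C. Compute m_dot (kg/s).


Step 1: I = 2 * 7.548 = 15.096 A
Step 2: Q_cell = I^2 * R = 15.096^2 * 0.0172 = 3.9197 W
Step 3: Q_total = 51 * 3.9197 = 199.9 W
Step 4: m_dot = Q_total / (cp * dT) = 199.9 / (4186 * 9.26) = 0.005157 kg/s

0.005157 kg/s


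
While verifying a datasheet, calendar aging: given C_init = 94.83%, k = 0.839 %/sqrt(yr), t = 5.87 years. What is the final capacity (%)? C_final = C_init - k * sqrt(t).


sqrt(t) = sqrt(5.87) = 2.4228
C_final = 94.83 - 0.839 * 2.4228 = 92.80%

92.80%


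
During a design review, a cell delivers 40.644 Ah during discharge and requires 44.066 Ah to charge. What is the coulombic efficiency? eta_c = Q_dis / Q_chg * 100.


eta_c = Q_dis / Q_chg * 100 = 40.644 / 44.066 * 100 = 92.23%

92.23%


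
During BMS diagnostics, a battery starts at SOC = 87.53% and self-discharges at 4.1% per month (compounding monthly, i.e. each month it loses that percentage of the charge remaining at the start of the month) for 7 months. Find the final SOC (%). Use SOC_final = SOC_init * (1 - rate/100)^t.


Monthly retention factor = 1 - 4.1/100 = 0.959
Over 7 months: factor^7 = 0.74599
SOC_final = 87.53 * 0.74599 = 65.30%

65.30%


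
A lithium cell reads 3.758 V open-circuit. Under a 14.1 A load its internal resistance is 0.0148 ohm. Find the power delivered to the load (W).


Step 1: V_terminal = OCV - I*R = 3.758 - 14.1 * 0.0148 = 3.5493 V
Step 2: P_out = V_terminal * I = 3.5493 * 14.1 = 50.05 W

50.05 W


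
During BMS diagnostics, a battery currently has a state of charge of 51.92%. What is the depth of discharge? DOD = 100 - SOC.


DOD = 100 - SOC = 100 - 51.92 = 48.08%

48.08%


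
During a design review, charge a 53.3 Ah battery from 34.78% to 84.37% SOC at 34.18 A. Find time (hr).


delta_Ah = 53.3 * (84.37 - 34.78) / 100 = 26.431 Ah
t = delta_Ah / I = 26.431 / 34.18 = 0.7733 hr

0.7733 hr


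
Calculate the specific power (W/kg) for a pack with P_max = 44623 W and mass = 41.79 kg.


SP = P / m = 44623 / 41.79 = 1068 W/kg

1068 W/kg


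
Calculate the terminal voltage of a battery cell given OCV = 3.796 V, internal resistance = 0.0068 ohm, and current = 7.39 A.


IR drop = 7.39 * 0.0068 = 0.050252 V
V = 3.796 - 0.050252 = 3.746 V

3.746 V


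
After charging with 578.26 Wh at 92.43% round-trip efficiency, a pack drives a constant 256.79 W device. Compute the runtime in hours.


Step 1: E_discharge = eta/100 * E_charge = 92.43/100 * 578.26 = 534.49 Wh
Step 2: t = E_discharge / P = 534.49 / 256.79 = 2.081 hr

2.081 hr


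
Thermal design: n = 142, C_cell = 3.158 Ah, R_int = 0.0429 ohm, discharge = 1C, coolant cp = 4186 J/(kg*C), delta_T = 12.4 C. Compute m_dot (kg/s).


Step 1: I = 1 * 3.158 = 3.158 A
Step 2: Q_cell = I^2 * R = 3.158^2 * 0.0429 = 0.42784 W
Step 3: Q_total = 142 * 0.42784 = 60.753 W
Step 4: m_dot = Q_total / (cp * dT) = 60.753 / (4186 * 12.4) = 0.001170 kg/s

0.001170 kg/s


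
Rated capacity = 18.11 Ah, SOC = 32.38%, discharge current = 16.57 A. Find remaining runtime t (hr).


Step 1: remaining = SOC/100 * C_total = 32.38/100 * 18.11 = 5.864 Ah
Step 2: t = remaining / I = 5.864 / 16.57 = 0.3539 hr

0.3539 hr


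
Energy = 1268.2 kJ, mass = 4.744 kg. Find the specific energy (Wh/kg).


Convert: E = 1268.2 kJ = 352.28 Wh
ED = E / m = 352.28 / 4.744 = 74.26 Wh/kg

74.26 Wh/kg


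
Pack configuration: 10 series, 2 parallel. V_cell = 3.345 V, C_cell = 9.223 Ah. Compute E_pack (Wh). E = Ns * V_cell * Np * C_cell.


E = Ns * Vcell * Np * Ccell = 10 * 3.345 * 2 * 9.223 = 617.0 Wh

617.0 Wh


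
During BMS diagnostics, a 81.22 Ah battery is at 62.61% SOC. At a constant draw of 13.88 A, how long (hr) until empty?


Step 1: remaining = SOC/100 * C_total = 62.61/100 * 81.22 = 50.852 Ah
Step 2: t = remaining / I = 50.852 / 13.88 = 3.664 hr

3.664 hr


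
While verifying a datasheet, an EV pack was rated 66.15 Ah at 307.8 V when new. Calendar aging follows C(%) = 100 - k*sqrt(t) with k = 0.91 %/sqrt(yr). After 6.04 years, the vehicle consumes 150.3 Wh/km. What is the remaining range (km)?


Step 1: capacity retention = 100 - 0.91 * sqrt(6.04) = 100 - 0.91 * 2.4576 = 97.764%
Step 2: C_now = 66.15 * 97.764/100 = 64.671 Ah
Step 3: E_pack = V * C_now = 307.8 * 64.671 = 19906 Wh
Step 4: range = E_pack / consumption = 19906 / 150.3 = 132.4 km

132.4 km


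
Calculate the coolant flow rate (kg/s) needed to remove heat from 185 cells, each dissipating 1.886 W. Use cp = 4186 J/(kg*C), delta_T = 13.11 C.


Step 1: Total heat Q = 185 * 1.886 W = 348.91 W
Step 2: denom = cp * dT = 4186 * 13.11 = 54878
Step 3: m_dot = 348.91 / 54878 = 0.006358 kg/s

0.006358 kg/s


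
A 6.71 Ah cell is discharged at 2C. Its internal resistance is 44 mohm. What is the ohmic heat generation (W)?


Convert: R = 44 mohm = 0.044 ohm
Step 1: I = C_rate * capacity = 2 * 6.71 = 13.42 A
Step 2: Q = I^2 * R = 13.42^2 * 0.044 = 180.1 * 0.044 = 7.924 W

7.924 W


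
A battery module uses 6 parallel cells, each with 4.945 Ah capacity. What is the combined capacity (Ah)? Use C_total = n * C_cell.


C_total = 6 * 4.945 = 29.67 Ah

29.67 Ah


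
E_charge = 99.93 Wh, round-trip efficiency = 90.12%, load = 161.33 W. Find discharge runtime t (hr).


Step 1: E_discharge = eta/100 * E_charge = 90.12/100 * 99.93 = 90.057 Wh
Step 2: t = E_discharge / P = 90.057 / 161.33 = 0.5582 hr

0.5582 hr


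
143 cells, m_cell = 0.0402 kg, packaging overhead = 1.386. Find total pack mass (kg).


m_pack = n * m_cell * overhead = 143 * 0.0402 * 1.386 = 7.968 kg

7.968 kg


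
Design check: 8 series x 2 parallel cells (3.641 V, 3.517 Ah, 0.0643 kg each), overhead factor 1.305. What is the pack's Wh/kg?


Step 1: V_pack = 8 * 3.641 = 29.128 V
Step 2: C_pack = 2 * 3.517 = 7.034 Ah
Step 3: E_pack = V_pack * C_pack = 29.128 * 7.034 = 204.89 Wh
Step 4: m_pack = 8 * 2 * 0.0643 * 1.305 = 1.3426 kg
Step 5: ED = E_pack / m_pack = 204.89 / 1.3426 = 152.6 Wh/kg

152.6 Wh/kg


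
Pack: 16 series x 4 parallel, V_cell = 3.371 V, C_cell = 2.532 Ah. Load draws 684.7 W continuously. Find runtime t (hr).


Step 1: E_pack = Ns * V_cell * Np * C_cell = 16 * 3.371 * 4 * 2.532 = 546.26 Wh
Step 2: t = E_pack / P = 546.26 / 684.7 = 0.7978 hr

0.7978 hr


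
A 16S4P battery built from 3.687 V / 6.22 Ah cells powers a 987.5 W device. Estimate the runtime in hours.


Step 1: E_pack = Ns * V_cell * Np * C_cell = 16 * 3.687 * 4 * 6.22 = 1467.7 Wh
Step 2: t = E_pack / P = 1467.7 / 987.5 = 1.486 hr

1.486 hr


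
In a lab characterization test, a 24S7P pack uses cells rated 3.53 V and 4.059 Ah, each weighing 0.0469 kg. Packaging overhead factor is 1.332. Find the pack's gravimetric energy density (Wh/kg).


Step 1: V_pack = 24 * 3.53 = 84.72 V
Step 2: C_pack = 7 * 4.059 = 28.413 Ah
Step 3: E_pack = V_pack * C_pack = 84.72 * 28.413 = 2407.1 Wh
Step 4: m_pack = 24 * 7 * 0.0469 * 1.332 = 10.495 kg
Step 5: ED = E_pack / m_pack = 2407.1 / 10.495 = 229.4 Wh/kg

229.4 Wh/kg


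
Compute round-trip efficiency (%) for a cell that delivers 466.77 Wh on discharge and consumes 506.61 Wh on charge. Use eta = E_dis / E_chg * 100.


eta_e = E_dis / E_chg * 100 = 466.77 / 506.61 * 100 = 92.14%

92.14%


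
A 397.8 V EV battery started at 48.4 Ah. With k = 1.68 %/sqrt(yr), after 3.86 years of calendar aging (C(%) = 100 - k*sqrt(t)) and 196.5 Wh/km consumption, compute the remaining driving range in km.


Step 1: capacity retention = 100 - 1.68 * sqrt(3.86) = 100 - 1.68 * 1.9647 = 96.699%
Step 2: C_now = 48.4 * 96.699/100 = 46.802 Ah
Step 3: E_pack = V * C_now = 397.8 * 46.802 = 18618 Wh
Step 4: range = E_pack / consumption = 18618 / 196.5 = 94.75 km

94.75 km


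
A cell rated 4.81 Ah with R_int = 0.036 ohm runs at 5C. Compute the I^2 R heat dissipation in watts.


Step 1: I = C_rate * capacity = 5 * 4.81 = 24.05 A
Step 2: Q = I^2 * R = 24.05^2 * 0.036 = 578.4 * 0.036 = 20.82 W

20.82 W


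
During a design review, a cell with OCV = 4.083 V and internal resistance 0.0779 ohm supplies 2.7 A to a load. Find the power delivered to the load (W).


Step 1: V_terminal = OCV - I*R = 4.083 - 2.7 * 0.0779 = 3.8727 V
Step 2: P_out = V_terminal * I = 3.8727 * 2.7 = 10.46 W

10.46 W


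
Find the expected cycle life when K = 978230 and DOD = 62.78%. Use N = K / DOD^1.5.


Step 1: DOD^1.5 = 62.78^1.5 = 497.43
Step 2: N = 978230 / 497.43 = 1967 cycles

1967 cycles


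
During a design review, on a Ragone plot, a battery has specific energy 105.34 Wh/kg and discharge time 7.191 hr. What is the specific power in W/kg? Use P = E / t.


P_specific = E / t = 105.34 / 7.191 = 14.65 W/kg

14.65 W/kg


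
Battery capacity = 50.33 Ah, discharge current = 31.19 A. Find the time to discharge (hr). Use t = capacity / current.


Runtime = 50.33 Ah / 31.19 A = 1.614 hr

1.614 hr


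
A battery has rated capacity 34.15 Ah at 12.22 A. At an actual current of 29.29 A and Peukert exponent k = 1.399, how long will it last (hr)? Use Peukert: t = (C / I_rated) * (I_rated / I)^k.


Step 1: t_rated = C / I_rated = 34.15 / 12.22 = 2.7946 hr
Step 2: ratio = 12.22 / 29.29 = 0.41721
Step 3: ratio^k = 0.41721^1.399 = 0.29436
Step 4: t = t_rated * ratio^k = 2.7946 * 0.29436 = 0.8226 hr

0.8226 hr


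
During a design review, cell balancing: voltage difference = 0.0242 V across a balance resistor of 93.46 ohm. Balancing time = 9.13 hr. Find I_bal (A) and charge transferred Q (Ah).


First, Ohm's law: I_bal = 0.0242 V / 93.46 ohm = 2.5893e-04 A
Then Q = I * t = 2.5893e-04 A * 9.13 hr = 0.002364 Ah

I=2.5893e-04 A, Q=0.002364 Ah


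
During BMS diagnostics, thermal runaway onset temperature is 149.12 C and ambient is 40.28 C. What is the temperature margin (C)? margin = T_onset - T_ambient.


Safety margin = 149.12 C - 40.28 C = 108.84 C

108.84 C


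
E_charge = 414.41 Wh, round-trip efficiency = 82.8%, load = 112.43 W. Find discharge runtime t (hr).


Step 1: E_discharge = eta/100 * E_charge = 82.8/100 * 414.41 = 343.13 Wh
Step 2: t = E_discharge / P = 343.13 / 112.43 = 3.052 hr

3.052 hr


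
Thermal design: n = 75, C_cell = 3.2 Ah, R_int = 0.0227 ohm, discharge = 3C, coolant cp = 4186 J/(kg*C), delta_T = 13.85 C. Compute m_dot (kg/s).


Step 1: I = 3 * 3.2 = 9.6 A
Step 2: Q_cell = I^2 * R = 9.6^2 * 0.0227 = 2.092 W
Step 3: Q_total = 75 * 2.092 = 156.9 W
Step 4: m_dot = Q_total / (cp * dT) = 156.9 / (4186 * 13.85) = 0.002706 kg/s

0.002706 kg/s


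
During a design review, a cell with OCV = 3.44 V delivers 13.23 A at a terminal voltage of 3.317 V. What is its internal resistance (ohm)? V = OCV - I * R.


R = (OCV - V) / I = (3.44 - 3.317) / 13.23 = 0.009297 ohm

0.009297 ohm


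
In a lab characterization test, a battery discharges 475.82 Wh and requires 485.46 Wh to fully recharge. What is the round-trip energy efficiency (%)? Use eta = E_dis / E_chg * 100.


Round-trip efficiency = 475.82/485.46 * 100% = 98.01%

98.01%


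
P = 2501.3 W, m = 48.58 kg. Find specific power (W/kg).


SP = P / m = 2501.3 / 48.58 = 51.49 W/kg

51.49 W/kg


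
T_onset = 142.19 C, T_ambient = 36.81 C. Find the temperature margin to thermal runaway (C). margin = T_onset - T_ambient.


margin = T_onset - T_ambient = 142.19 - 36.81 = 105.38 C

105.38 C


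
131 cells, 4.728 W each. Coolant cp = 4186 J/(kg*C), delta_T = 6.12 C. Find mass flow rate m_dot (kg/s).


Q_total = 131 * 4.728 = 619.37 W
m_dot = Q_total / (cp * dT) = 619.37 / (4186 * 6.12) = 0.02418 kg/s

0.02418 kg/s


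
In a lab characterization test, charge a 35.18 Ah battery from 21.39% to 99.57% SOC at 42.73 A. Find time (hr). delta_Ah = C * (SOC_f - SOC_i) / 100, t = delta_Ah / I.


Step 1: dSOC = 99.57% - 21.39% = 78.18%
Step 2: delta_Ah = 35.18 * 78.18 / 100 = 27.504 Ah
Step 3: t = 27.504 / 42.73 = 0.6437 hr

0.6437 hr


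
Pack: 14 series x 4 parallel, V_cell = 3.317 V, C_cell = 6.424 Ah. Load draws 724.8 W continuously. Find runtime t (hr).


Step 1: E_pack = Ns * V_cell * Np * C_cell = 14 * 3.317 * 4 * 6.424 = 1193.3 Wh
Step 2: t = E_pack / P = 1193.3 / 724.8 = 1.646 hr

1.646 hr


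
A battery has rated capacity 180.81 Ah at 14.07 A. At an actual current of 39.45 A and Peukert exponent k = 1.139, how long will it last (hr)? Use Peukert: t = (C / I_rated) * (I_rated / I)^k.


t_rated = C / I_rated = 180.81 / 14.07 = 12.851 hr
(I_rated/I)^k = (0.35665)^1.139 = 0.30903
t = t_rated * (I_rated/I)^k = 12.851 * 0.30903 = 3.971 hr

3.971 hr


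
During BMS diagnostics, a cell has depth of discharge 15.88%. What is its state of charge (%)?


SOC = 100 - DOD = 100 - 15.88 = 84.12%

84.12%


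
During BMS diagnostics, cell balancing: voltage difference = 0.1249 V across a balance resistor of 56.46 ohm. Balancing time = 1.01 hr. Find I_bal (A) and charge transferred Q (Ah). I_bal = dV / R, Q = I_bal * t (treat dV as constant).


First, Ohm's law: I_bal = 0.1249 V / 56.46 ohm = 0.0022122 A
Then Q = I * t = 0.0022122 A * 1.01 hr = 0.002234 Ah

I=0.0022122 A, Q=0.002234 Ah


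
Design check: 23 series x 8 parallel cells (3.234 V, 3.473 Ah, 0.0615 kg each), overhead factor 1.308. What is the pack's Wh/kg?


Step 1: V_pack = 23 * 3.234 = 74.382 V
Step 2: C_pack = 8 * 3.473 = 27.784 Ah
Step 3: E_pack = V_pack * C_pack = 74.382 * 27.784 = 2066.6 Wh
Step 4: m_pack = 23 * 8 * 0.0615 * 1.308 = 14.801 kg
Step 5: ED = E_pack / m_pack = 2066.6 / 14.801 = 139.6 Wh/kg

139.6 Wh/kg


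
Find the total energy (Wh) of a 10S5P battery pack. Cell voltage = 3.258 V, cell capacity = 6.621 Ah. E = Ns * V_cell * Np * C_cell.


E = Ns * Vcell * Np * Ccell = 10 * 3.258 * 5 * 6.621 = 1079 Wh

1079 Wh


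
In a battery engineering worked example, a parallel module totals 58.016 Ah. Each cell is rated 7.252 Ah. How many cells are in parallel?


n = C_total / C_cell = 58.016 / 7.252 = 8

8


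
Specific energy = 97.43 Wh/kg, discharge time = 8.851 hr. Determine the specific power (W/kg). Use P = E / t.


Specific power = 97.43 Wh/kg / 8.851 hr = 11.01 W/kg

11.01 W/kg


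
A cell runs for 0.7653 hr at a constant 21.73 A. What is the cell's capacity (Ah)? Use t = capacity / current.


C = I * t = 21.73 * 0.7653 = 16.63 Ah

16.63 Ah


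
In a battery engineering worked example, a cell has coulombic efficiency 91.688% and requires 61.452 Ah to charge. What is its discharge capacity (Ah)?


Q_dis = eta/100 * Q_chg = 91.688/100 * 61.452 = 56.34 Ah

56.34 Ah


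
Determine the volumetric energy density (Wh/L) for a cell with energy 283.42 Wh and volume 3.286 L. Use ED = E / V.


Volumetric ED = 283.42 Wh / 3.286 L = 86.25 Wh/L

86.25 Wh/L


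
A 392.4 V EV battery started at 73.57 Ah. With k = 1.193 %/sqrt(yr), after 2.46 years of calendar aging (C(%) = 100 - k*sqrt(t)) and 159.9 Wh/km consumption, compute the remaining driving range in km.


Step 1: capacity retention = 100 - 1.193 * sqrt(2.46) = 100 - 1.193 * 1.5684 = 98.129%
Step 2: C_now = 73.57 * 98.129/100 = 72.194 Ah
Step 3: E_pack = V * C_now = 392.4 * 72.194 = 28329 Wh
Step 4: range = E_pack / consumption = 28329 / 159.9 = 177.2 km

177.2 km


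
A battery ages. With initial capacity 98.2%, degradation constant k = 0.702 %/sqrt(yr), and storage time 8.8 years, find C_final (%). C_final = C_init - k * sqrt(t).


sqrt(t) = sqrt(8.8) = 2.9665
C_final = 98.2 - 0.702 * 2.9665 = 96.12%

96.12%


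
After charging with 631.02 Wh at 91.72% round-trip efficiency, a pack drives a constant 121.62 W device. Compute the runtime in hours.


Step 1: E_discharge = eta/100 * E_charge = 91.72/100 * 631.02 = 578.77 Wh
Step 2: t = E_discharge / P = 578.77 / 121.62 = 4.759 hr

4.759 hr


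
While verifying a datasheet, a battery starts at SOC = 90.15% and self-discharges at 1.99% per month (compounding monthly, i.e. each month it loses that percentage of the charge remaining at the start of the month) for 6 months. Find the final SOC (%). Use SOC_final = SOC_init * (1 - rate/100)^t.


decay = (1 - 1.99/100)^6 = 0.88638
SOC_final = 90.15 * 0.88638 = 79.91%

79.91%


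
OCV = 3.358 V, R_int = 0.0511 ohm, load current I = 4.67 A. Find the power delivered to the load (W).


Step 1: V_terminal = OCV - I*R = 3.358 - 4.67 * 0.0511 = 3.1194 V
Step 2: P_out = V_terminal * I = 3.1194 * 4.67 = 14.57 W

14.57 W


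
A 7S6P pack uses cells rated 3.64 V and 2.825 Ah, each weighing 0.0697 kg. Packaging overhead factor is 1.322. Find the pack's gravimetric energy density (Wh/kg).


Step 1: V_pack = 7 * 3.64 = 25.48 V
Step 2: C_pack = 6 * 2.825 = 16.95 Ah
Step 3: E_pack = V_pack * C_pack = 25.48 * 16.95 = 431.89 Wh
Step 4: m_pack = 7 * 6 * 0.0697 * 1.322 = 3.87 kg
Step 5: ED = E_pack / m_pack = 431.89 / 3.87 = 111.6 Wh/kg

111.6 Wh/kg


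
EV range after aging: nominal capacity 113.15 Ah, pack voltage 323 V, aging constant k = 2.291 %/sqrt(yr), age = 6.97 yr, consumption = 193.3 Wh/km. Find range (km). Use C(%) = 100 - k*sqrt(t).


Step 1: capacity retention = 100 - 2.291 * sqrt(6.97) = 100 - 2.291 * 2.6401 = 93.952%
Step 2: C_now = 113.15 * 93.952/100 = 106.31 Ah
Step 3: E_pack = V * C_now = 323 * 106.31 = 34338 Wh
Step 4: range = E_pack / consumption = 34338 / 193.3 = 177.6 km

177.6 km


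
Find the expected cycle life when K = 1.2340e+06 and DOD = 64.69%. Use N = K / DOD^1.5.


Step 1: DOD^1.5 = 64.69^1.5 = 520.3
Step 2: N = 1.2340e+06 / 520.3 = 2372 cycles

2372 cycles


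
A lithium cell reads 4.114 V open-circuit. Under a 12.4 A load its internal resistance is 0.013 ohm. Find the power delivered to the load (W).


Step 1: V_terminal = OCV - I*R = 4.114 - 12.4 * 0.013 = 3.9528 V
Step 2: P_out = V_terminal * I = 3.9528 * 12.4 = 49.01 W

49.01 W


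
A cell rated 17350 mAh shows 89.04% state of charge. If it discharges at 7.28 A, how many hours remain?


Convert: C_total = 17350 mAh = 17.35 Ah
Step 1: remaining = SOC/100 * C_total = 89.04/100 * 17.35 = 15.448 Ah
Step 2: t = remaining / I = 15.448 / 7.28 = 2.122 hr

2.122 hr


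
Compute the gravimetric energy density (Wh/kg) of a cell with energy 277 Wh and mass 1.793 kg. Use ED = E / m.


ED = E / m = 277 / 1.793 = 154.5 Wh/kg

154.5 Wh/kg


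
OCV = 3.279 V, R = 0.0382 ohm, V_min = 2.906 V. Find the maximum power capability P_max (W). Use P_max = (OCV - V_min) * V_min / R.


P_max = (OCV - V_min) * V_min / R = (3.279 - 2.906) * 2.906 / 0.0382 = 0.373 * 2.906 / 0.0382 = 28.38 W

28.38 W


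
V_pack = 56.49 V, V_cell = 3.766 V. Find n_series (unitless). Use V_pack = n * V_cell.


Rearranging: n = V_pack / V_cell = 56.49 / 3.766 = 15 cells

15


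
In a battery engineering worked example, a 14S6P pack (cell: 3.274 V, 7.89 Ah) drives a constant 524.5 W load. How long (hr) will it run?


Step 1: E_pack = Ns * V_cell * Np * C_cell = 14 * 3.274 * 6 * 7.89 = 2169.9 Wh
Step 2: t = E_pack / P = 2169.9 / 524.5 = 4.137 hr

4.137 hr


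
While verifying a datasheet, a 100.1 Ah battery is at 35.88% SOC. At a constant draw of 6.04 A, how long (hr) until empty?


Step 1: remaining = SOC/100 * C_total = 35.88/100 * 100.1 = 35.916 Ah
Step 2: t = remaining / I = 35.916 / 6.04 = 5.946 hr

5.946 hr


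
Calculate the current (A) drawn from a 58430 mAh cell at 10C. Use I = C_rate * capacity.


Convert: capacity = 58430 mAh = 58.43 Ah
At 10C: I = 10 * 58.43 Ah = 584.3 A

584.3 A


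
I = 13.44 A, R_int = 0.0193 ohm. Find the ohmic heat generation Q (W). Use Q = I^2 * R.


Q = I^2 * R = 13.44^2 * 0.0193 = 3.486 W

3.486 W


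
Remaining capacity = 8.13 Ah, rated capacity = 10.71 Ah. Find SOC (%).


SOC% = 8.13 / 10.71 * 100 = 75.91%

75.91%


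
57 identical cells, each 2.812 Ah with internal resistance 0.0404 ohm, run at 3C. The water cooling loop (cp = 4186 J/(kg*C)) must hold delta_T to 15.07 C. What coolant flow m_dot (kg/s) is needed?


Step 1: I = 3 * 2.812 = 8.436 A
Step 2: Q_cell = I^2 * R = 8.436^2 * 0.0404 = 2.8751 W
Step 3: Q_total = 57 * 2.8751 = 163.88 W
Step 4: m_dot = Q_total / (cp * dT) = 163.88 / (4186 * 15.07) = 0.002598 kg/s

0.002598 kg/s


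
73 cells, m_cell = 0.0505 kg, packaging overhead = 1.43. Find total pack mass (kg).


Cell mass sum = 73 * 0.0505 = 3.6865 kg
With overhead 1.43: m_pack = 3.6865 * 1.43 = 5.272 kg

5.272 kg


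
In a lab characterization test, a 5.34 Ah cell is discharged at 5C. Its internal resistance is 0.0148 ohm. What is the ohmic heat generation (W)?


Step 1: I = C_rate * capacity = 5 * 5.34 = 26.7 A
Step 2: Q = I^2 * R = 26.7^2 * 0.0148 = 712.89 * 0.0148 = 10.55 W

10.55 W


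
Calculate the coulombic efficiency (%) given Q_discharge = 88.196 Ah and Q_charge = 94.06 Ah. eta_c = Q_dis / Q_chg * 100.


eta_c = Q_dis / Q_chg * 100 = 88.196 / 94.06 * 100 = 93.77%

93.77%


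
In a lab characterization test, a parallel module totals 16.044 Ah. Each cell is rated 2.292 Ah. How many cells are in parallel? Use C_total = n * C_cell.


n = C_total / C_cell = 16.044 / 2.292 = 7

7


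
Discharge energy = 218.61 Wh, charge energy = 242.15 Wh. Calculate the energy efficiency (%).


Round-trip efficiency = 218.61/242.15 * 100% = 90.28%

90.28%


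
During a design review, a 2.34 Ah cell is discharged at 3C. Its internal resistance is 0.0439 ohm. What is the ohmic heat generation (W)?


Step 1: I = C_rate * capacity = 3 * 2.34 = 7.02 A
Step 2: Q = I^2 * R = 7.02^2 * 0.0439 = 49.28 * 0.0439 = 2.163 W

2.163 W


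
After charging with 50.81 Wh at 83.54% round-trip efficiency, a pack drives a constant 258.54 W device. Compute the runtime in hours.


Step 1: E_discharge = eta/100 * E_charge = 83.54/100 * 50.81 = 42.447 Wh
Step 2: t = E_discharge / P = 42.447 / 258.54 = 0.1642 hr

0.1642 hr


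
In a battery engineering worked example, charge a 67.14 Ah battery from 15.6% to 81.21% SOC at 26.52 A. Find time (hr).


Step 1: dSOC = 81.21% - 15.6% = 65.61%
Step 2: delta_Ah = 67.14 * 65.61 / 100 = 44.051 Ah
Step 3: t = 44.051 / 26.52 = 1.661 hr

1.661 hr


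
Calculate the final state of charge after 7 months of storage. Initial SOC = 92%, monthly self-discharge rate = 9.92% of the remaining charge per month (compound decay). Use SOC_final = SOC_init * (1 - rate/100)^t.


Monthly retention factor = 1 - 9.92/100 = 0.9008
Over 7 months: factor^7 = 0.48128
SOC_final = 92 * 0.48128 = 44.28%

44.28%


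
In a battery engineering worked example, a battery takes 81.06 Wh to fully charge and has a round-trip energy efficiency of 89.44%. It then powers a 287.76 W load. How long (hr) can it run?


Step 1: E_discharge = eta/100 * E_charge = 89.44/100 * 81.06 = 72.5 Wh
Step 2: t = E_discharge / P = 72.5 / 287.76 = 0.2519 hr

0.2519 hr


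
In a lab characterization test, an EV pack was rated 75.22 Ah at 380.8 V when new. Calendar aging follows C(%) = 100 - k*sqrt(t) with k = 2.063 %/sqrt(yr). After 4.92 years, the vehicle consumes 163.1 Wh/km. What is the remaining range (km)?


Step 1: capacity retention = 100 - 2.063 * sqrt(4.92) = 100 - 2.063 * 2.2181 = 95.424%
Step 2: C_now = 75.22 * 95.424/100 = 71.778 Ah
Step 3: E_pack = V * C_now = 380.8 * 71.778 = 27333 Wh
Step 4: range = E_pack / consumption = 27333 / 163.1 = 167.6 km

167.6 km


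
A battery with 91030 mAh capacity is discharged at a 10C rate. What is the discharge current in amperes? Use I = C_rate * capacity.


Convert: capacity = 91030 mAh = 91.03 Ah
I = C_rate * capacity = 10 * 91.03 = 910.3 A

910.3 A


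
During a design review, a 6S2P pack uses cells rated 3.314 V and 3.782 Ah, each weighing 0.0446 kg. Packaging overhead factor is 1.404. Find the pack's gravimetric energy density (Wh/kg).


Step 1: V_pack = 6 * 3.314 = 19.884 V
Step 2: C_pack = 2 * 3.782 = 7.564 Ah
Step 3: E_pack = V_pack * C_pack = 19.884 * 7.564 = 150.4 Wh
Step 4: m_pack = 6 * 2 * 0.0446 * 1.404 = 0.75142 kg
Step 5: ED = E_pack / m_pack = 150.4 / 0.75142 = 200.2 Wh/kg

200.2 Wh/kg


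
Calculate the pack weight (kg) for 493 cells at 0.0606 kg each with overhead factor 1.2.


Cell mass sum = 493 * 0.0606 = 29.876 kg
With overhead 1.2: m_pack = 29.876 * 1.2 = 35.85 kg

35.85 kg


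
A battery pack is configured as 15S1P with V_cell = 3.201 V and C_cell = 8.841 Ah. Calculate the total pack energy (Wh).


E = Ns * Vcell * Np * Ccell = 15 * 3.201 * 1 * 8.841 = 424.5 Wh

424.5 Wh


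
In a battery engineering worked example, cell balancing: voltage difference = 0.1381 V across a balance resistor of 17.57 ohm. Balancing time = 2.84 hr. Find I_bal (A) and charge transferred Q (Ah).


First, Ohm's law: I_bal = 0.1381 V / 17.57 ohm = 0.00786 A
Then Q = I * t = 0.00786 A * 2.84 hr = 0.02232 Ah

I=0.00786 A, Q=0.02232 Ah


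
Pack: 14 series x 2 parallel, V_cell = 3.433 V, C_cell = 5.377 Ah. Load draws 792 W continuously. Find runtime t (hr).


Step 1: E_pack = Ns * V_cell * Np * C_cell = 14 * 3.433 * 2 * 5.377 = 516.86 Wh
Step 2: t = E_pack / P = 516.86 / 792 = 0.6526 hr

0.6526 hr


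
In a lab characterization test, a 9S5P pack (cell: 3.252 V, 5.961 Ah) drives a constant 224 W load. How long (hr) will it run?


Step 1: E_pack = Ns * V_cell * Np * C_cell = 9 * 3.252 * 5 * 5.961 = 872.33 Wh
Step 2: t = E_pack / P = 872.33 / 224 = 3.894 hr

3.894 hr


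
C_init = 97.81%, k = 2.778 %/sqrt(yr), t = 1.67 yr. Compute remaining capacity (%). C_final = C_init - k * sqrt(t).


sqrt(t) = sqrt(1.67) = 1.2923
C_final = 97.81 - 2.778 * 1.2923 = 94.22%

94.22%


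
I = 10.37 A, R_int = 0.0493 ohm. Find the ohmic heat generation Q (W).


Q = I^2 * R = 10.37^2 * 0.0493 = 5.302 W

5.302 W


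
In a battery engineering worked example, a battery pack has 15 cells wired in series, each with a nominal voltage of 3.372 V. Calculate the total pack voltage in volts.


With 15 cells in series at 3.372 V each, V_pack = 50.58 V

50.58 V


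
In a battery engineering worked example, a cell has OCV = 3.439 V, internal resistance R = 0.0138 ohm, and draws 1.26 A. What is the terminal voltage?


IR drop = 1.26 * 0.0138 = 0.017388 V
V = 3.439 - 0.017388 = 3.422 V

3.422 V


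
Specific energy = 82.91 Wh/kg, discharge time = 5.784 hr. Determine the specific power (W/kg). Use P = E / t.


Specific power = 82.91 Wh/kg / 5.784 hr = 14.33 W/kg

14.33 W/kg


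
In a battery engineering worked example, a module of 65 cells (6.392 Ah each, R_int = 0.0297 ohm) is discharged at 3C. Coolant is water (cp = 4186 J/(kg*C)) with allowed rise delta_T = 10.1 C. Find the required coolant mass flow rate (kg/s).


Step 1: I = 3 * 6.392 = 19.176 A
Step 2: Q_cell = I^2 * R = 19.176^2 * 0.0297 = 10.921 W
Step 3: Q_total = 65 * 10.921 = 709.87 W
Step 4: m_dot = Q_total / (cp * dT) = 709.87 / (4186 * 10.1) = 0.01679 kg/s

0.01679 kg/s


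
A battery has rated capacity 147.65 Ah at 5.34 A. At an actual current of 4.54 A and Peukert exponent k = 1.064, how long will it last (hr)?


t_rated = C / I_rated = 147.65 / 5.34 = 27.65 hr
(I_rated/I)^k = (1.1762)^1.064 = 1.1885
t = t_rated * (I_rated/I)^k = 27.65 * 1.1885 = 32.86 hr

32.86 hr


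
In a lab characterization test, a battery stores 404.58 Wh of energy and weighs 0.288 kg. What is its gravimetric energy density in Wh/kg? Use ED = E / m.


Specific energy = 404.58 Wh / 0.288 kg = 1405 Wh/kg

1405 Wh/kg


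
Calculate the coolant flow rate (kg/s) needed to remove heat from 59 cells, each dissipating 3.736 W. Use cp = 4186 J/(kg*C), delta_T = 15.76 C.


Q_total = 59 * 3.736 = 220.42 W
m_dot = Q_total / (cp * dT) = 220.42 / (4186 * 15.76) = 0.003341 kg/s

0.003341 kg/s


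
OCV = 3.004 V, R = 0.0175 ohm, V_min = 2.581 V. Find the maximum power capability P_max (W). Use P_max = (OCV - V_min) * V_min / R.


P_max = (OCV - V_min) * V_min / R = (3.004 - 2.581) * 2.581 / 0.0175 = 0.423 * 2.581 / 0.0175 = 62.39 W

62.39 W


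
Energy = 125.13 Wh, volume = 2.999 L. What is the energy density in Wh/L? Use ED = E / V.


ED = E / V = 125.13 / 2.999 = 41.72 Wh/L

41.72 Wh/L
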